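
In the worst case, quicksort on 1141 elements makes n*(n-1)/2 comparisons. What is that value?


Sum of comparisons per partition:
1140 + 1139 + ... + 1 + 0
= 1141 * (1141 - 1) / 2
= 1141 * 1140 / 2
= 650370


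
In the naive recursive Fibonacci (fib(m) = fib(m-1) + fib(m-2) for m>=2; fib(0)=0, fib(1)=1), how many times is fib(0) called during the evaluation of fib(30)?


Let N(m) = number of times fib(m) is called while evaluating fib(30).
N(30) = 1 (the initial call).
N(29) = 1 (only fib(30) calls it).
For 1 <= m <= 28: fib(m) is called by fib(m+1) and fib(m+2), so
  N(m) = N(m+1) + N(m+2).
fib(0) is called only by fib(2), so N(0) = N(2).
Walk down from m=30:
  N(30)=1, N(29)=1, N(28)=2, N(27)=3, N(26)=5, N(25)=8, N(24)=13, N(23)=21, N(22)=34, N(21)=55, N(20)=89, N(19)=144, N(18)=233, N(17)=377, N(16)=610, N(15)=987, N(14)=1597, N(13)=2584, N(12)=4181, N(11)=6765, N(10)=10946, N(9)=17711, N(8)=28657, N(7)=46368, N(6)=75025, N(5)=121393, N(4)=196418, N(3)=317811, N(2)=514229, N(1)=832040, N(0)=N(2)=514229
N(0) = 514229


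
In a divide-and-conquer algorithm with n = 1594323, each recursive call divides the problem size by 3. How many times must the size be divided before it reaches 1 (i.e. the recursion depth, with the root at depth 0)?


Number of divisions = log_3(1594323)
Sizes: 1594323 -> 531441 -> 177147 -> 59049 -> 19683 -> 6561 -> 2187 -> 729 -> 243 -> 81 -> 27 -> 9 -> 3 -> 1 (13 divisions)
Recursion depth = 13


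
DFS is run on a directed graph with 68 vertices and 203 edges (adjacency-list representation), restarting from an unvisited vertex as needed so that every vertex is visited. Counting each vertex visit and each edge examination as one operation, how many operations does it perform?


A full DFS traversal processes each vertex exactly once (push/pop on stack).
Each directed edge is examined once.
V = 68, E = 203
V + E = 271


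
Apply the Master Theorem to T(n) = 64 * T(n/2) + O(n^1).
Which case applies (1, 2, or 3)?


The Master Theorem: T(n) = a*T(n/b) + O(n^c)
  a = 64, b = 2, c = 1
log_b(a) = log_2(64) = 6
Compare b^c with a: 2^1 = 2 < 64, so c < log_b(a).
Since c < log_b(a), Case 1 applies.
T(n) = O(n^(log_2 64)) = O(n^6)
Master Theorem case = 1


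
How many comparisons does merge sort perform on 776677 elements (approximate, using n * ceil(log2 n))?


Recursion depth: ceil(log2(776677)) = 20
Each recursion level merges n = 776677 elements
Total = 776677 * 20 = 15533540


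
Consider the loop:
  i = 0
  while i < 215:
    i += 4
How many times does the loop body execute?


Starting at i = 0, each iteration adds 4.
Iterations until i >= 215:
  Iteration 1: i = 0 -> i = 4
  Iteration 2: i = 4 -> i = 8
  Iteration 3: i = 8 -> i = 12
  Iteration 4: i = 12 -> i = 16
  Iteration 5: i = 16 -> i = 20
  Iteration 6: i = 20 -> i = 24
  Iteration 7: i = 24 -> i = 28
  Iteration 8: i = 28 -> i = 32
  ... continuing ...
Total iterations = ceil(215/4) = 54


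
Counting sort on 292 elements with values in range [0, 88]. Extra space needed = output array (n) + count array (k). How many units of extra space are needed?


Output array size: 292 (to store sorted result)
Count array size: 89 (one slot per possible value, range 0 to 88)
Total extra space = 292 + 89 = 381


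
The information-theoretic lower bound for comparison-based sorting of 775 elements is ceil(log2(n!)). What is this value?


A binary decision tree of height h has at most 2^h leaves and needs at least n! of them, so h >= ceil(log2(n!)).
775! is far too large to multiply out, so use Stirling's series:
  ln(n!) ~ n ln n - n + (1/2) ln(2 pi n) + 1/(12n)  (error below 1/(360 n^3), negligible here)
  ln(775) = 6.6528630
  n ln n = 775 * 6.6528630 = 5155.9688
  (1/2) ln(2 pi * 775) = (1/2) ln(4869.4686) = 4.2454
  1/(12*775) = 0.0001
  ln(775!) ~ 5155.9688 - 775 + 4.2454 + 0.0001 = 4385.2143
Convert to base 2: log2(775!) = 4385.2143 / ln 2 = 4385.2143 / 0.69314718 = 6326.5269
ceil(6326.5269) = 6327


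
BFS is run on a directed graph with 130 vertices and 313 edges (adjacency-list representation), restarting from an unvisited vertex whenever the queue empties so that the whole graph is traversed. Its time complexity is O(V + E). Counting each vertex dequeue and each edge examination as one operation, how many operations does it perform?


A full BFS traversal dequeues each vertex exactly once and examines each directed edge exactly once.
V = 130 (vertex processing cost)
E = 313 (edge examination cost)
Total operations proportional to V + E = 130 + 313 = 443


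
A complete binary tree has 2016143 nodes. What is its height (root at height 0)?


In a complete binary tree, level k holds nodes 2^k .. 2^(k+1)-1 (1-indexed).
Height = floor(log2(n)) = floor(log2(2016143)) = 20
Check: 2^20 = 1048576 <= 2016143 < 2097152 = 2^21


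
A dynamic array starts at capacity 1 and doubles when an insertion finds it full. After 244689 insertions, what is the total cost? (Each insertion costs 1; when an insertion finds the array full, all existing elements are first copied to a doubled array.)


Insertion cost: 244689 (one per element)
Resizes occur just before inserting elements 2, 3, 5, 9, ...
Elements copied at each resize: 1 + 2 + 4 + 8 + 16 + 32 + 64 + 128 + 256 + 512 + 1024 + 2048 + 4096 + 8192 + 16384 + 32768 + 65536 + 131072
Sum of copies = 262143 (geometric series: 2^k - 1)
Total = 244689 + 262143 = 506832


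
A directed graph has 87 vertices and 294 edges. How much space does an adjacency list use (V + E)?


Adjacency list: one list head per vertex + one entry per edge
Vertex heads: 87
Edge entries: 294
Total = 87 + 294 = 381


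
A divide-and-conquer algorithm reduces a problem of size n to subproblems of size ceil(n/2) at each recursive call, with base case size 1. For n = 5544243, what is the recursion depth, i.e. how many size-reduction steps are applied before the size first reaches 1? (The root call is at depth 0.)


Each step divides the size by 2 (rounding up); after k steps the size is ceil(n/2^k), which equals 1 exactly when 2^k >= n.
So the depth is the smallest k with 2^k >= 5544243, i.e. ceil(log_2(5544243)).
2^22 = 4194304 < 5544243 <= 8388608 = 2^23
Recursion depth = 23


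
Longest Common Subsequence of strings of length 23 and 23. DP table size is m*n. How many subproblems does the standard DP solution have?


DP table indexed by positions in both strings.
First string: 23 positions
Second string: 23 positions
Total = 23 * 23 = 529


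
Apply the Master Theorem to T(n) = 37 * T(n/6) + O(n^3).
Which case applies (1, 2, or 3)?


The Master Theorem: T(n) = a*T(n/b) + O(n^c)
  a = 37, b = 6, c = 3
log_b(a) = log_6(37) ~ 2.015
Compare b^c with a: 6^3 = 216 > 37, so c > log_b(a).
Since c > log_b(a), Case 3 applies.
T(n) = O(n^3)
Master Theorem case = 3


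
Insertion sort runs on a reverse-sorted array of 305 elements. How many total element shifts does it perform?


Sum of shifts = 1 + 2 + 3 + ... + 304
= 305 * 304 / 2
= 92720 / 2
= 46360


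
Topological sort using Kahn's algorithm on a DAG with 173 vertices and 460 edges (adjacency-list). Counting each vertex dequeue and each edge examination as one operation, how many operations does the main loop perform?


Kahn's algorithm:
  1. Compute in-degrees: O(V + E)
  2. Process queue: each vertex dequeued once (O(V))
     each edge examined once (O(E))
Total = V + E = 173 + 460 = 633


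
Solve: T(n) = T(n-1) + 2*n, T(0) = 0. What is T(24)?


Expanding the recurrence:
T(24) = T(23) + 2*24
       = T(22) + 2*23 + 2*24
       ...
       = T(0) + 2*(1 + 2 + ... + 24)
       = 0 + 2 * 24*25/2
       = 0 + 2 * 300
       = 0 + 600 = 600


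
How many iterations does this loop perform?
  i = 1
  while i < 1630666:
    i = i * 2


The loop variable doubles each iteration:
i = 1 -> 2 -> 4 -> 8 -> 16 -> 32 -> 64 -> 128 -> 256 -> 512 -> 1024 -> 2048 -> 4096 -> 8192 -> 16384 -> 32768 -> 65536 -> 131072 -> 262144 -> 524288 -> 1048576 -> 2097152 (stop, 2097152 >= 1630666)
Number of doublings = ceil(log2(1630666)) = 21


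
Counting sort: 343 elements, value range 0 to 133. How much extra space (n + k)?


n = 343 (output array)
k = 134 (count array for 134 distinct values)
Extra space = 343 + 134 = 477


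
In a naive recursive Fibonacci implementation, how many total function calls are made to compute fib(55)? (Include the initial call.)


Let C(m) = total calls to evaluate fib(m). Then C(0)=C(1)=1, and
C(m) = 1 + C(m-1) + C(m-2) for m >= 2.
Build the table (each entry = 1 + previous two):
  C(0) = 1
  C(1) = 1
  C(2) = 1 + 1 + 1 = 3
  C(3) = 1 + 3 + 1 = 5
  C(4) = 1 + 5 + 3 = 9
  C(5) = 1 + 9 + 5 = 15
  C(6) = 1 + 15 + 9 = 25
  C(7) = 1 + 25 + 15 = 41
  C(8) = 1 + 41 + 25 = 67
  C(9) = 1 + 67 + 41 = 109
  C(10) = 1 + 109 + 67 = 177
  C(11) = 1 + 177 + 109 = 287
  C(12) = 1 + 287 + 177 = 465
  C(13) = 1 + 465 + 287 = 753
  C(14) = 1 + 753 + 465 = 1219
  C(15) = 1 + 1219 + 753 = 1973
  C(16) = 1 + 1973 + 1219 = 3193
  C(17) = 1 + 3193 + 1973 = 5167
  C(18) = 1 + 5167 + 3193 = 8361
  C(19) = 1 + 8361 + 5167 = 13529
  C(20) = 1 + 13529 + 8361 = 21891
  C(21) = 1 + 21891 + 13529 = 35421
  C(22) = 1 + 35421 + 21891 = 57313
  C(23) = 1 + 57313 + 35421 = 92735
  C(24) = 1 + 92735 + 57313 = 150049
  C(25) = 1 + 150049 + 92735 = 242785
  C(26) = 1 + 242785 + 150049 = 392835
  C(27) = 1 + 392835 + 242785 = 635621
  C(28) = 1 + 635621 + 392835 = 1028457
  C(29) = 1 + 1028457 + 635621 = 1664079
  C(30) = 1 + 1664079 + 1028457 = 2692537
  C(31) = 1 + 2692537 + 1664079 = 4356617
  C(32) = 1 + 4356617 + 2692537 = 7049155
  C(33) = 1 + 7049155 + 4356617 = 11405773
  C(34) = 1 + 11405773 + 7049155 = 18454929
  C(35) = 1 + 18454929 + 11405773 = 29860703
  C(36) = 1 + 29860703 + 18454929 = 48315633
  C(37) = 1 + 48315633 + 29860703 = 78176337
  C(38) = 1 + 78176337 + 48315633 = 126491971
  C(39) = 1 + 126491971 + 78176337 = 204668309
  C(40) = 1 + 204668309 + 126491971 = 331160281
  C(41) = 1 + 331160281 + 204668309 = 535828591
  C(42) = 1 + 535828591 + 331160281 = 866988873
  C(43) = 1 + 866988873 + 535828591 = 1402817465
  C(44) = 1 + 1402817465 + 866988873 = 2269806339
  C(45) = 1 + 2269806339 + 1402817465 = 3672623805
  C(46) = 1 + 3672623805 + 2269806339 = 5942430145
  C(47) = 1 + 5942430145 + 3672623805 = 9615053951
  C(48) = 1 + 9615053951 + 5942430145 = 15557484097
  C(49) = 1 + 15557484097 + 9615053951 = 25172538049
  C(50) = 1 + 25172538049 + 15557484097 = 40730022147
  C(51) = 1 + 40730022147 + 25172538049 = 65902560197
  C(52) = 1 + 65902560197 + 40730022147 = 106632582345
  C(53) = 1 + 106632582345 + 65902560197 = 172535142543
  C(54) = 1 + 172535142543 + 106632582345 = 279167724889
  C(55) = 1 + 279167724889 + 172535142543 = 451702867433
Total calls for fib(55) = 451702867433


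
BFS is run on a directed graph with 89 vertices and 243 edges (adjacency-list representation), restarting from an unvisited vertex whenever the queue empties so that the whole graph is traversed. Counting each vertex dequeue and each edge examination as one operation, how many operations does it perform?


A full BFS traversal dequeues each vertex exactly once and examines each directed edge exactly once.
V = 89 (vertex processing cost)
E = 243 (edge examination cost)
Total operations proportional to V + E = 89 + 243 = 332


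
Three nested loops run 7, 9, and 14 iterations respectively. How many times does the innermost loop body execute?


Loop 1 (outermost): 7 iterations
Loop 2 (middle): 9 iterations per outer
Loop 3 (innermost): 14 iterations per middle
Total = 7 * 9 * 14 = 882


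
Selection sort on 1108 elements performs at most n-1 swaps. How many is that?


Each of the 1107 passes places one element in its final position.
Pass 1: swap minimum into position 0
Pass 2: swap minimum of remaining into position 1
...
Pass 1107: last two elements, one swap
Maximum swaps = 1108 - 1 = 1107


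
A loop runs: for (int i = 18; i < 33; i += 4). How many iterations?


Loop starts at i = 18, increments by 4, stops when i >= 33.
Number of iterations = ceil((33 - 18) / 4)
= ceil(15 / 4)
= 4


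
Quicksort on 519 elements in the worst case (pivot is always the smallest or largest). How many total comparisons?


In the worst case, each partition step picks the worst pivot:
  Partition 1: 518 comparisons (n-1 elements to compare)
  Partition 2: 517 comparisons
  Partition 3: 516 comparisons
  Partition 4: 515 comparisons
  Partition 5: 514 comparisons
  ...
  Last partition: 0 comparisons
Total = (n-1) + (n-2) + ... + 1 + 0 = n*(n-1)/2
= 519*518/2 = 134421


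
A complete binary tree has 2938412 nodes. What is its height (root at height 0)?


In a complete binary tree, level k holds nodes 2^k .. 2^(k+1)-1 (1-indexed).
Height = floor(log2(n)) = floor(log2(2938412)) = 21
Check: 2^21 = 2097152 <= 2938412 < 4194304 = 2^22


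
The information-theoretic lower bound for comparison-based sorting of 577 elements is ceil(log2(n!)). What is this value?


A binary decision tree of height h has at most 2^h leaves and needs at least n! of them, so h >= ceil(log2(n!)).
577! is far too large to multiply out, so use Stirling's series:
  ln(n!) ~ n ln n - n + (1/2) ln(2 pi n) + 1/(12n)  (error below 1/(360 n^3), negligible here)
  ln(577) = 6.3578423
  n ln n = 577 * 6.3578423 = 3668.4750
  (1/2) ln(2 pi * 577) = (1/2) ln(3625.3979) = 4.0979
  1/(12*577) = 0.0001
  ln(577!) ~ 3668.4750 - 577 + 4.0979 + 0.0001 = 3095.5730
Convert to base 2: log2(577!) = 3095.5730 / ln 2 = 3095.5730 / 0.69314718 = 4465.9678
ceil(4465.9678) = 4466


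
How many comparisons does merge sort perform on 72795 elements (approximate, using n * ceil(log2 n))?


Recursion depth: ceil(log2(72795)) = 17
Each recursion level merges n = 72795 elements
Total = 72795 * 17 = 1237515


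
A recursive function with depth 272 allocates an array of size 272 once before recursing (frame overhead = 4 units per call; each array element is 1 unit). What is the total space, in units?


Array allocation: 272 units (allocated once)
Stack frames: 272 deep * 4 per frame = 1088 units
Total = 272 + 1088 = 1360


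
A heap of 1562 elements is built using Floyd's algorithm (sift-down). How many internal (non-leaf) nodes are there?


Leaf nodes occupy roughly half the array.
Sift-down is called for each internal node, starting from the last one.
Internal nodes = floor(n/2) = floor(1562/2) = 781


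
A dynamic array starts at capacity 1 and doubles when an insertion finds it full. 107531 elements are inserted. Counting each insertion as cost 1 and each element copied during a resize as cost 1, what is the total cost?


n = 107531
Insertion costs: 107531
Resizes copy 1, 2, 4, ... up to the largest power of 2 that is <= n-1 = 107530, i.e. 65536.
Copy costs = 1 + 2 + 4 + 8 + 16 + 32 + 64 + 128 + 256 + 512 + 1024 + 2048 + 4096 + 8192 + 16384 + 32768 + 65536 = 131071
Total = 107531 + 131071 = 238602


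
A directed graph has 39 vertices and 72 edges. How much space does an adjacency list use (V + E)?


Adjacency list: one list head per vertex + one entry per edge
Vertex heads: 39
Edge entries: 72
Total = 39 + 72 = 111


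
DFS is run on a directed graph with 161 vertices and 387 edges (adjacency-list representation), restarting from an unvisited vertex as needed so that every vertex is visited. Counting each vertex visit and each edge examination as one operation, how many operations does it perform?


A full DFS traversal processes each vertex exactly once (push/pop on stack).
Each directed edge is examined once.
V = 161, E = 387
V + E = 548


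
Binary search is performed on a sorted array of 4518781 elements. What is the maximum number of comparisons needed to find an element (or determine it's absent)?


Binary search halves the search space each comparison:
  Step 1: search space = 4518781 -> 2259390
  Step 2: search space = 2259390 -> 1129695
  Step 3: search space = 1129695 -> 564847
  Step 4: search space = 564847 -> 282423
  Step 5: search space = 282423 -> 141211
  Step 6: search space = 141211 -> 70605
  Step 7: search space = 70605 -> 35302
  Step 8: search space = 35302 -> 17651
  Step 9: search space = 17651 -> 8825
  Step 10: search space = 8825 -> 4412
  Step 11: search space = 4412 -> 2206
  Step 12: search space = 2206 -> 1103
  Step 13: search space = 1103 -> 551
  Step 14: search space = 551 -> 275
  Step 15: search space = 275 -> 137
  Step 16: search space = 137 -> 68
  Step 17: search space = 68 -> 34
  Step 18: search space = 34 -> 17
  Step 19: search space = 17 -> 8
  Step 20: search space = 8 -> 4
  Step 21: search space = 4 -> 2
  Step 22: search space = 2 -> 1
  Step 23: search space = 1 (final check)
Maximum comparisons = floor(log2(4518781)) + 1 = 22 + 1 = 23


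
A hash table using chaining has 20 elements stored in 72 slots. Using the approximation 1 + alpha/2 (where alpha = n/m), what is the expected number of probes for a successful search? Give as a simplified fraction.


Load factor alpha = n/m = 20/72
Expected probes = 1 + alpha/2 = 1 + 20/(2*72)
= 1 + 20/144
= 144/144 + 20/144
= 164/144
Simplify: 41/36


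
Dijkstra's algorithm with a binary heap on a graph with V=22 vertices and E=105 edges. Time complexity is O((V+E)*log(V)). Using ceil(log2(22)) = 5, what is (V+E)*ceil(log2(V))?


Dijkstra with a binary heap: each vertex is extracted once, each edge may relax once.
Each heap operation costs O(log V).
V + E = 22 + 105 = 127
ceil(log2(22)) = 5 (since 2^4 = 16 < 22 <= 32 = 2^5)
Total heap work = (V+E) * ceil(log2(V)) = 127 * 5 = 635


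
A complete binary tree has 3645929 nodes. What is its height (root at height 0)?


In a complete binary tree, level k holds nodes 2^k .. 2^(k+1)-1 (1-indexed).
Height = floor(log2(n)) = floor(log2(3645929)) = 21
Check: 2^21 = 2097152 <= 3645929 < 4194304 = 2^22


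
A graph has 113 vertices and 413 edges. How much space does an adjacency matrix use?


Adjacency matrix: V x V grid of entries
Space = V^2 = 113^2 = 113 * 113 = 12769


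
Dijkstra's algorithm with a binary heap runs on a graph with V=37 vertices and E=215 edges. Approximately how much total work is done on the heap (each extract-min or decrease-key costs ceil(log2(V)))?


Dijkstra with a binary heap: each vertex is extracted once, each edge may relax once.
Each heap operation costs O(log V).
V + E = 37 + 215 = 252
ceil(log2(37)) = 6 (since 2^5 = 32 < 37 <= 64 = 2^6)
Total heap work = (V+E) * ceil(log2(V)) = 252 * 6 = 1512


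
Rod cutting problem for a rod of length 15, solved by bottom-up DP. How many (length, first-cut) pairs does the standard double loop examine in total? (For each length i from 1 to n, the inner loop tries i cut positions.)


For each subproblem length i = 1..15, the inner loop considers i possible first cuts.
Total = 1 + 2 + ... + 15
= 15*(15+1)/2
= 15*16/2 = 120


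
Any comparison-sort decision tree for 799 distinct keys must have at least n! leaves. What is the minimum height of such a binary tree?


A binary decision tree of height h has at most 2^h leaves and needs at least n! of them, so h >= ceil(log2(n!)).
799! is far too large to multiply out, so use Stirling's series:
  ln(n!) ~ n ln n - n + (1/2) ln(2 pi n) + 1/(12n)  (error below 1/(360 n^3), negligible here)
  ln(799) = 6.6833609
  n ln n = 799 * 6.6833609 = 5340.0054
  (1/2) ln(2 pi * 799) = (1/2) ln(5020.2651) = 4.2606
  1/(12*799) = 0.0001
  ln(799!) ~ 5340.0054 - 799 + 4.2606 + 0.0001 = 4545.2661
Convert to base 2: log2(799!) = 4545.2661 / ln 2 = 4545.2661 / 0.69314718 = 6557.4329
ceil(6557.4329) = 6558


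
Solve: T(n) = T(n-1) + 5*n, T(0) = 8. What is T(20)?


Expanding the recurrence:
T(20) = T(19) + 5*20
       = T(18) + 5*19 + 5*20
       ...
       = T(0) + 5*(1 + 2 + ... + 20)
       = 8 + 5 * 20*21/2
       = 8 + 5 * 210
       = 8 + 1050 = 1058


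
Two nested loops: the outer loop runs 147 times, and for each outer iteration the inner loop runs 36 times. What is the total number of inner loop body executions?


Outer loop: 147 iterations
Inner loop: 36 iterations per outer iteration
Total = 147 * 36 = 5292


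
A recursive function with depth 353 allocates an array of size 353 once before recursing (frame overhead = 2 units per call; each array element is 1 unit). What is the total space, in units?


Array allocation: 353 units (allocated once)
Stack frames: 353 deep * 2 per frame = 706 units
Total = 353 + 706 = 1059


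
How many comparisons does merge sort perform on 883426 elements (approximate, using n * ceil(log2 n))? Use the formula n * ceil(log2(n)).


Recursion depth: ceil(log2(883426)) = 20
Each recursion level merges n = 883426 elements
Total = 883426 * 20 = 17668520


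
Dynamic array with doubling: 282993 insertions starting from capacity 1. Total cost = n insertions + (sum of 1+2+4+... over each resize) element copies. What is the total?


n = 282993
Insertion costs: 282993
Resizes copy 1, 2, 4, ... up to the largest power of 2 that is <= n-1 = 282992, i.e. 262144.
Copy costs = 1 + 2 + 4 + 8 + 16 + 32 + 64 + 128 + 256 + 512 + 1024 + 2048 + 4096 + 8192 + 16384 + 32768 + 65536 + 131072 + 262144 = 524287
Total = 282993 + 524287 = 807280


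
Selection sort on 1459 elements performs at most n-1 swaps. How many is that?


Each of the 1458 passes places one element in its final position.
Pass 1: swap minimum into position 0
Pass 2: swap minimum of remaining into position 1
...
Pass 1458: last two elements, one swap
Maximum swaps = 1459 - 1 = 1458


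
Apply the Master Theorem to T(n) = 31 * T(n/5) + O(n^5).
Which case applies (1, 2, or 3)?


The Master Theorem: T(n) = a*T(n/b) + O(n^c)
  a = 31, b = 5, c = 5
log_b(a) = log_5(31) ~ 2.134
Compare b^c with a: 5^5 = 3125 > 31, so c > log_b(a).
Since c > log_b(a), Case 3 applies.
T(n) = O(n^5)
Master Theorem case = 3


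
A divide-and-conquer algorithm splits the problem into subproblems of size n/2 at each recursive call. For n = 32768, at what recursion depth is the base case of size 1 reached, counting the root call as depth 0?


At each depth, the problem size is divided by 2:
  Depth 0: problem size = 32768
  Depth 1: problem size = 16384
  Depth 2: problem size = 8192
  Depth 3: problem size = 4096
  Depth 4: problem size = 2048
  Depth 5: problem size = 1024
  Depth 6: problem size = 512
  Depth 7: problem size = 256
  Depth 8: problem size = 128
  Depth 9: problem size = 64
  Depth 10: problem size = 32
  Depth 11: problem size = 16
  Depth 12: problem size = 8
  Depth 13: problem size = 4
  Depth 14: problem size = 2
  Depth 15: problem size = 1 (base case)
The base case is reached at depth log_2(32768) = 15 (the tree has 16 levels counting depth 0, but the depth asked for is 15).
Recursion depth = 15


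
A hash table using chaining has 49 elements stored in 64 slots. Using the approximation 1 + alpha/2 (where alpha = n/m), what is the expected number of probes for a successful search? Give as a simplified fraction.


Load factor alpha = n/m = 49/64
Expected probes = 1 + alpha/2 = 1 + 49/(2*64)
= 1 + 49/128
= 128/128 + 49/128
= 177/128


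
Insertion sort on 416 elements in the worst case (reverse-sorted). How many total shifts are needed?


In the worst case (reverse-sorted), each element shifts past all previous:
  Element 1: 1 shifts
  Element 2: 2 shifts
  Element 3: 3 shifts
  Element 4: 4 shifts
  Element 5: 5 shifts
  ...
  Element 415: 415 shifts
Total = 1 + 2 + ... + 415
= 416*(416-1)/2 = 86320


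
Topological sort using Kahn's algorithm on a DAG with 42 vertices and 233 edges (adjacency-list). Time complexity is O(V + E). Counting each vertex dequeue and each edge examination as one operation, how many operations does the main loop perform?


Kahn's algorithm:
  1. Compute in-degrees: O(V + E)
  2. Process queue: each vertex dequeued once (O(V))
     each edge examined once (O(E))
Total = V + E = 42 + 233 = 275


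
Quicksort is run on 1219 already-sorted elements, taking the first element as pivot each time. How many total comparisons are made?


Sum of comparisons per partition:
1218 + 1217 + ... + 1 + 0
= 1219 * (1219 - 1) / 2
= 1219 * 1218 / 2
= 742371


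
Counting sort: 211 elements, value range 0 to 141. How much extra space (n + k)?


n = 211 (output array)
k = 142 (count array for 142 distinct values)
Extra space = 211 + 142 = 353


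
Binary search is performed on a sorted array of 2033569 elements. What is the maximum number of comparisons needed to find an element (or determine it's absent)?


Binary search halves the search space each comparison:
  Step 1: search space = 2033569 -> 1016784
  Step 2: search space = 1016784 -> 508392
  Step 3: search space = 508392 -> 254196
  Step 4: search space = 254196 -> 127098
  Step 5: search space = 127098 -> 63549
  Step 6: search space = 63549 -> 31774
  Step 7: search space = 31774 -> 15887
  Step 8: search space = 15887 -> 7943
  Step 9: search space = 7943 -> 3971
  Step 10: search space = 3971 -> 1985
  Step 11: search space = 1985 -> 992
  Step 12: search space = 992 -> 496
  Step 13: search space = 496 -> 248
  Step 14: search space = 248 -> 124
  Step 15: search space = 124 -> 62
  Step 16: search space = 62 -> 31
  Step 17: search space = 31 -> 15
  Step 18: search space = 15 -> 7
  Step 19: search space = 7 -> 3
  Step 20: search space = 3 -> 1
  Step 21: search space = 1 (final check)
Maximum comparisons = floor(log2(2033569)) + 1 = 20 + 1 = 21


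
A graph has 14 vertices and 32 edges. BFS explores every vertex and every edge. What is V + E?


A full BFS traversal dequeues each vertex once and examines each edge once.
Vertex visits: 14
Edge visits: 32
V + E = 14 + 32 = 46


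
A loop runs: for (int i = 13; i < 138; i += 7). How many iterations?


Loop starts at i = 13, increments by 7, stops when i >= 138.
Number of iterations = ceil((138 - 13) / 7)
= ceil(125 / 7)
= 18


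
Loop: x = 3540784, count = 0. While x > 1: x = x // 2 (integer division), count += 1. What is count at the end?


The variable x halves each step:
x = 3540784 -> 1770392 -> 885196 -> 442598 -> 221299 -> 110649 -> 55324 -> 27662 -> 13831 -> 6915 -> 3457 -> 1728 -> 864 -> 432 -> 216 -> 108 -> 54 -> 27 -> 13 -> 6 -> 3 -> 1
Number of halvings = floor(log2(3540784)) = 21


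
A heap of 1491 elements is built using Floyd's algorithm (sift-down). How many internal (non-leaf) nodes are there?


Leaf nodes occupy roughly half the array.
Sift-down is called for each internal node, starting from the last one.
Internal nodes = floor(n/2) = floor(1491/2) = 745


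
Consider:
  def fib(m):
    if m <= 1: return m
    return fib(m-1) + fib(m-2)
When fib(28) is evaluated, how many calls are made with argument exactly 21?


Let N(m) = number of times fib(m) is called while evaluating fib(28).
N(28) = 1 (the initial call).
N(27) = 1 (only fib(28) calls it).
For 1 <= m <= 26: fib(m) is called by fib(m+1) and fib(m+2), so
  N(m) = N(m+1) + N(m+2).
fib(0) is called only by fib(2), so N(0) = N(2).
Walk down from m=28:
  N(28)=1, N(27)=1, N(26)=2, N(25)=3, N(24)=5, N(23)=8, N(22)=13, N(21)=21
N(21) = 21


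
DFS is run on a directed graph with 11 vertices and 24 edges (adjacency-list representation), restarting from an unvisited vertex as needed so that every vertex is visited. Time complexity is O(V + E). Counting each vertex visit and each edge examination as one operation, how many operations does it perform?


A full DFS traversal processes each vertex exactly once (push/pop on stack).
Each directed edge is examined once.
V = 11, E = 24
V + E = 35


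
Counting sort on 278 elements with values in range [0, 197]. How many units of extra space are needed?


Output array size: 278 (to store sorted result)
Count array size: 198 (one slot per possible value, range 0 to 197)
Total extra space = 278 + 198 = 476


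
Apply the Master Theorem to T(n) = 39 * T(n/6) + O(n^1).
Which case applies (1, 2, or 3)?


The Master Theorem: T(n) = a*T(n/b) + O(n^c)
  a = 39, b = 6, c = 1
log_b(a) = log_6(39) ~ 2.045
Compare b^c with a: 6^1 = 6 < 39, so c < log_b(a).
Since c < log_b(a), Case 1 applies.
T(n) = O(n^(log_6 39)) ~ O(n^2.045)
Master Theorem case = 1


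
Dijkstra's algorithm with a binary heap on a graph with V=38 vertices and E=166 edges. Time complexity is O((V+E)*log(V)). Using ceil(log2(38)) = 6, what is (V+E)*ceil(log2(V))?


Dijkstra with a binary heap: each vertex is extracted once, each edge may relax once.
Each heap operation costs O(log V).
V + E = 38 + 166 = 204
ceil(log2(38)) = 6 (since 2^5 = 32 < 38 <= 64 = 2^6)
Total heap work = (V+E) * ceil(log2(V)) = 204 * 6 = 1224


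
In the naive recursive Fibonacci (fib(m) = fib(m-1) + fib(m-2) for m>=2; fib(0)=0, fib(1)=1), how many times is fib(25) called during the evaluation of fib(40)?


Let N(m) = number of times fib(m) is called while evaluating fib(40).
N(40) = 1 (the initial call).
N(39) = 1 (only fib(40) calls it).
For 1 <= m <= 38: fib(m) is called by fib(m+1) and fib(m+2), so
  N(m) = N(m+1) + N(m+2).
fib(0) is called only by fib(2), so N(0) = N(2).
Walk down from m=40:
  N(40)=1, N(39)=1, N(38)=2, N(37)=3, N(36)=5, N(35)=8, N(34)=13, N(33)=21, N(32)=34, N(31)=55, N(30)=89, N(29)=144, N(28)=233, N(27)=377, N(26)=610, N(25)=987
N(25) = 987


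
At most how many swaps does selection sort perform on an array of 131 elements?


Each of the 130 passes places one element in its final position.
Pass 1: swap minimum into position 0
Pass 2: swap minimum of remaining into position 1
...
Pass 130: last two elements, one swap
Maximum swaps = 131 - 1 = 130


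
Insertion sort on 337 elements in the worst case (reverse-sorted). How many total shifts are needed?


In the worst case (reverse-sorted), each element shifts past all previous:
  Element 1: 1 shifts
  Element 2: 2 shifts
  Element 3: 3 shifts
  Element 4: 4 shifts
  Element 5: 5 shifts
  ...
  Element 336: 336 shifts
Total = 1 + 2 + ... + 336
= 337*(337-1)/2 = 56616


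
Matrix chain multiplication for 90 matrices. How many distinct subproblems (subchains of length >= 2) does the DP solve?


Subproblems are indexed by (i, j) where i < j.
Number of such pairs = n*(n-1)/2
= 90 * 89 / 2
= 4005


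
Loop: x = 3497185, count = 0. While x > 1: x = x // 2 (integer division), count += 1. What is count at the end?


The variable x halves each step:
x = 3497185 -> 1748592 -> 874296 -> 437148 -> 218574 -> 109287 -> 54643 -> 27321 -> 13660 -> 6830 -> 3415 -> 1707 -> 853 -> 426 -> 213 -> 106 -> 53 -> 26 -> 13 -> 6 -> 3 -> 1
Number of halvings = floor(log2(3497185)) = 21


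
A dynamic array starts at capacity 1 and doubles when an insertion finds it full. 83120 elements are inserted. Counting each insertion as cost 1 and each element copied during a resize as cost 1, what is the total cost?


n = 83120
Insertion costs: 83120
Resizes copy 1, 2, 4, ... up to the largest power of 2 that is <= n-1 = 83119, i.e. 65536.
Copy costs = 1 + 2 + 4 + 8 + 16 + 32 + 64 + 128 + 256 + 512 + 1024 + 2048 + 4096 + 8192 + 16384 + 32768 + 65536 = 131071
Total = 83120 + 131071 = 214191


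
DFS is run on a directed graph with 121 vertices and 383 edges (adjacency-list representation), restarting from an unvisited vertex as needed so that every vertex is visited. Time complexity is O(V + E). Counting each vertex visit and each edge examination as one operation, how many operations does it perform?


A full DFS traversal processes each vertex exactly once (push/pop on stack).
Each directed edge is examined once.
V = 121, E = 383
V + E = 504


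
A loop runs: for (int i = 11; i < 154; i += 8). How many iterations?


Loop starts at i = 11, increments by 8, stops when i >= 154.
Number of iterations = ceil((154 - 11) / 8)
= ceil(143 / 8)
= 18


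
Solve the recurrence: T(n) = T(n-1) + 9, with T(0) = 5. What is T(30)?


Unrolling the recurrence:
T(30) = T(29) + 9
       = T(28) + 9 + 9
       = T(27) + 9*3
       ...
       = T(0) + 9*30
       = 5 + 270 = 275


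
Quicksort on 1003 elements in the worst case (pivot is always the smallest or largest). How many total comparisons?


In the worst case, each partition step picks the worst pivot:
  Partition 1: 1002 comparisons (n-1 elements to compare)
  Partition 2: 1001 comparisons
  Partition 3: 1000 comparisons
  Partition 4: 999 comparisons
  Partition 5: 998 comparisons
  ...
  Last partition: 0 comparisons
Total = (n-1) + (n-2) + ... + 1 + 0 = n*(n-1)/2
= 1003*1002/2 = 502503


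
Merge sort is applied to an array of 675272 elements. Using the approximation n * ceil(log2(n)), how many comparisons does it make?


Merge sort divides the array into halves recursively.
Number of levels = ceil(log2(675272)) = 20
At each level, approximately n = 675272 comparisons are needed for merging.
Total comparisons ~ n * ceil(log2(n)) = 675272 * 20 = 13505440


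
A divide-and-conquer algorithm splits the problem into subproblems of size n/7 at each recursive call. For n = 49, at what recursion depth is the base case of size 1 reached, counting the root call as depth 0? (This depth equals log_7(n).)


At each depth, the problem size is divided by 7:
  Depth 0: problem size = 49
  Depth 1: problem size = 7
  Depth 2: problem size = 1 (base case)
The base case is reached at depth log_7(49) = 2 (the tree has 3 levels counting depth 0, but the depth asked for is 2).
Recursion depth = 2


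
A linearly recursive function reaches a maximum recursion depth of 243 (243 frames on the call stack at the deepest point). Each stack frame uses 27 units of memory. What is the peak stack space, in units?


Maximum recursion depth = 243 frames
Memory per frame = 27 units
Total stack space = depth * frame_size
= 243 * 27 = 6561


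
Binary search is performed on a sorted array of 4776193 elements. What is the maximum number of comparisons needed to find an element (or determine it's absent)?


Binary search halves the search space each comparison:
  Step 1: search space = 4776193 -> 2388096
  Step 2: search space = 2388096 -> 1194048
  Step 3: search space = 1194048 -> 597024
  Step 4: search space = 597024 -> 298512
  Step 5: search space = 298512 -> 149256
  Step 6: search space = 149256 -> 74628
  Step 7: search space = 74628 -> 37314
  Step 8: search space = 37314 -> 18657
  Step 9: search space = 18657 -> 9328
  Step 10: search space = 9328 -> 4664
  Step 11: search space = 4664 -> 2332
  Step 12: search space = 2332 -> 1166
  Step 13: search space = 1166 -> 583
  Step 14: search space = 583 -> 291
  Step 15: search space = 291 -> 145
  Step 16: search space = 145 -> 72
  Step 17: search space = 72 -> 36
  Step 18: search space = 36 -> 18
  Step 19: search space = 18 -> 9
  Step 20: search space = 9 -> 4
  Step 21: search space = 4 -> 2
  Step 22: search space = 2 -> 1
  Step 23: search space = 1 (final check)
Maximum comparisons = floor(log2(4776193)) + 1 = 22 + 1 = 23


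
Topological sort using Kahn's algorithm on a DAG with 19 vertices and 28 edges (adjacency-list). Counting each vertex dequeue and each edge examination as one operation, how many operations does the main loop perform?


Kahn's algorithm:
  1. Compute in-degrees: O(V + E)
  2. Process queue: each vertex dequeued once (O(V))
     each edge examined once (O(E))
Total = V + E = 19 + 28 = 47


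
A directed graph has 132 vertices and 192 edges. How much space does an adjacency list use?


Adjacency list: one list head per vertex + one entry per edge
Vertex heads: 132
Edge entries: 192
Total = 132 + 192 = 324


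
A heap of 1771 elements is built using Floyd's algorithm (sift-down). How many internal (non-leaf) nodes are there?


Leaf nodes occupy roughly half the array.
Sift-down is called for each internal node, starting from the last one.
Internal nodes = floor(n/2) = floor(1771/2) = 885


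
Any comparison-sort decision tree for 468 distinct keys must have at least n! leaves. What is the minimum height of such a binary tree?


A binary decision tree of height h has at most 2^h leaves and needs at least n! of them, so h >= ceil(log2(n!)).
468! is far too large to multiply out, so use Stirling's series:
  ln(n!) ~ n ln n - n + (1/2) ln(2 pi n) + 1/(12n)  (error below 1/(360 n^3), negligible here)
  ln(468) = 6.1484683
  n ln n = 468 * 6.1484683 = 2877.4832
  (1/2) ln(2 pi * 468) = (1/2) ln(2940.5307) = 3.9932
  1/(12*468) = 0.0002
  ln(468!) ~ 2877.4832 - 468 + 3.9932 + 0.0002 = 2413.4766
Convert to base 2: log2(468!) = 2413.4766 / ln 2 = 2413.4766 / 0.69314718 = 3481.9107
ceil(3481.9107) = 3482


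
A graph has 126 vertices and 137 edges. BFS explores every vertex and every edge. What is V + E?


A full BFS traversal dequeues each vertex once and examines each edge once.
Vertex visits: 126
Edge visits: 137
V + E = 126 + 137 = 263


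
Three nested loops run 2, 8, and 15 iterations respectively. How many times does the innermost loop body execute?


Loop 1 (outermost): 2 iterations
Loop 2 (middle): 8 iterations per outer
Loop 3 (innermost): 15 iterations per middle
Total = 2 * 8 * 15 = 240


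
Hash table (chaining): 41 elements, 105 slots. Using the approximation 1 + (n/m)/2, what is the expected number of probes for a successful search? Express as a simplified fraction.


Computing expected probes:
alpha = 41/105
= 1 + alpha/2
= 1 + 41/(2*105)
= (2*105 + 41) / (2*105)
= 251/210


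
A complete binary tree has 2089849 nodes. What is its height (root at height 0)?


In a complete binary tree, level k holds nodes 2^k .. 2^(k+1)-1 (1-indexed).
Height = floor(log2(n)) = floor(log2(2089849)) = 20
Check: 2^20 = 1048576 <= 2089849 < 2097152 = 2^21


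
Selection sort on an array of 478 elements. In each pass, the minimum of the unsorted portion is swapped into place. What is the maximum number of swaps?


Selection sort performs one swap per pass:
  Pass 1: find min in positions 0 to 477, swap with position 0
  Pass 2: find min in positions 1 to 477, swap with position 1
  Pass 3: find min in positions 2 to 477, swap with position 2
  Pass 4: find min in positions 3 to 477, swap with position 3
  Pass 5: find min in positions 4 to 477, swap with position 4
  ... (472 more passes)
Total passes (and swaps) = n - 1 = 478 - 1 = 477


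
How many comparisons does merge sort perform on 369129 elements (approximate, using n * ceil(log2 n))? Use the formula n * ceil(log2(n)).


Recursion depth: ceil(log2(369129)) = 19
Each recursion level merges n = 369129 elements
Total = 369129 * 19 = 7013451


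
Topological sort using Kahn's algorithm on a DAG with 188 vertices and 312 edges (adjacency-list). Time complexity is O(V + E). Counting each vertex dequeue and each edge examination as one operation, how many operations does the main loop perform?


Kahn's algorithm:
  1. Compute in-degrees: O(V + E)
  2. Process queue: each vertex dequeued once (O(V))
     each edge examined once (O(E))
Total = V + E = 188 + 312 = 500


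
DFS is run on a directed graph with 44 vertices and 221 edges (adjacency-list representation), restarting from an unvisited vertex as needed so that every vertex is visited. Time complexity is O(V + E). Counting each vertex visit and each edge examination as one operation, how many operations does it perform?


A full DFS traversal processes each vertex exactly once (push/pop on stack).
Each directed edge is examined once.
V = 44, E = 221
V + E = 265


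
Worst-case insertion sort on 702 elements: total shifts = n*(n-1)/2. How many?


Sum of shifts = 1 + 2 + 3 + ... + 701
= 702 * 701 / 2
= 492102 / 2
= 246051


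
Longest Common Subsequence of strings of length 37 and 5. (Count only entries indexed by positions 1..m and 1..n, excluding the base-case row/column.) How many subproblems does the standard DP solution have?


DP table indexed by positions in both strings.
First string: 37 positions
Second string: 5 positions
Total = 37 * 5 = 185


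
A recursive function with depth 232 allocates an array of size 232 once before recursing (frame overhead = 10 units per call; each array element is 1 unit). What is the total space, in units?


Array allocation: 232 units (allocated once)
Stack frames: 232 deep * 10 per frame = 2320 units
Total = 232 + 2320 = 2552
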